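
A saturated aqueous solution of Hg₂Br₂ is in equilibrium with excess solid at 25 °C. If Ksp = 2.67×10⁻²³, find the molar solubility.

1.88×10⁻⁸ M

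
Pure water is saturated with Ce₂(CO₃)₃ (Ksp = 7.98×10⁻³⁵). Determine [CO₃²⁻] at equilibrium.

Ce₂(CO₃)₃(s) ⇌ 2 Ce³⁺(aq) + 3 CO₃²⁻(aq)
With molar solubility s: [Ce³⁺] = 2s, [CO₃²⁻] = 3s.
Ksp = [Ce³⁺]^2[CO₃²⁻]^3 = (2s)^2 · (3s)^3 = 108s^5 = 7.98×10⁻³⁵
s = 5.94×10⁻⁸ M
[CO₃²⁻] = 3s = 1.78×10⁻⁷ M

1.78×10⁻⁷ M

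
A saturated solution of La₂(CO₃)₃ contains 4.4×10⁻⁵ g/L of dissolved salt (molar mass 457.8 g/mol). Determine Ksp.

s = (4.4×10⁻⁵ g L⁻¹)/(457.8 g mol⁻¹) = 9.611×10⁻⁸ M
La₂(CO₃)₃(s) ⇌ 2 La³⁺(aq) + 3 CO₃²⁻(aq)
With molar solubility s: [La³⁺] = 2s, [CO₃²⁻] = 3s.
Ksp = [La³⁺]^2[CO₃²⁻]^3 = (2s)^2 · (3s)^3 = 108s^5
Ksp = 108 × (9.611×10⁻⁸)^5 = 8.9×10⁻³⁴

Ksp = 8.9×10⁻³⁴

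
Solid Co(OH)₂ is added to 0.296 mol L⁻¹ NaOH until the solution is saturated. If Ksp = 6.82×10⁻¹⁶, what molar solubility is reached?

Co(OH)₂(s) ⇌ Co²⁺(aq) + 2 OH⁻(aq)
The solution already contains OH⁻ at 0.296 mol L⁻¹. Let s be the molar solubility of Co(OH)₂.
[OH⁻] ≈ 0.296 mol L⁻¹ (common ion dominates); [Co²⁺] = s.
Ksp = [Co²⁺][OH⁻]^2 = s(0.296)^2
s = 6.82×10⁻¹⁶ / (0.296)^2 = 7.78×10⁻¹⁵
s = 7.78×10⁻¹⁵ mol L⁻¹

7.78×10⁻¹⁵ M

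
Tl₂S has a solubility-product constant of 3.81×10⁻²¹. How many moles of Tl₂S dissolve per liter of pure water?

Tl₂S(s) ⇌ 2 Tl⁺(aq) + S²⁻(aq)
With molar solubility s: [Tl⁺] = 2s, [S²⁻] = s.
Ksp = [Tl⁺]^2[S²⁻] = (2s)^2 · s = 4s^3
4s^3 = 3.81×10⁻²¹  ⇒  s^3 = 9.53×10⁻²²
Taking the 3rd root, s = 9.84×10⁻⁸ mol/L.

9.84×10⁻⁸ M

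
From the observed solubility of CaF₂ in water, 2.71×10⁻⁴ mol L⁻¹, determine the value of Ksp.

Ksp = 7.96×10⁻¹¹

CaF₂(s) ⇌ Ca²⁺(aq) + 2 F⁻(aq)
Let s be the molar solubility. Then [Ca²⁺] = s and [F⁻] = 2s.
Ksp = [Ca²⁺][F⁻]^2 = s · (2s)^2 = 4s^3
Ksp = 4 × (2.71×10⁻⁴)^3 = 7.96×10⁻¹¹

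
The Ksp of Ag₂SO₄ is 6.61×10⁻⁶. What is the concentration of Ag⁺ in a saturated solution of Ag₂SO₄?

2.36×10⁻² M

Ag₂SO₄(s) ⇌ 2 Ag⁺(aq) + SO₄²⁻(aq)
Let s be the molar solubility. Then [Ag⁺] = 2s and [SO₄²⁻] = s.
Ksp = [Ag⁺]^2[SO₄²⁻] = (2s)^2 · s = 4s^3 = 6.61×10⁻⁶
s = 1.18×10⁻² M
[Ag⁺] = 2s = 2.36×10⁻² M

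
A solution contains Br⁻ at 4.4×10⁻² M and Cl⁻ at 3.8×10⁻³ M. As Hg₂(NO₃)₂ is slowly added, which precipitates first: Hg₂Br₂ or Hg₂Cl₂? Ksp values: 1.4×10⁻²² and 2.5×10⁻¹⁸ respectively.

Hg₂Br₂

A salt starts to precipitate once the ion product Q reaches its Ksp.
For Hg₂Br₂: [Hg₂²⁺] = (Ksp/[Br⁻]^2) = 7.2×10⁻²⁰ M
For Hg₂Cl₂: [Hg₂²⁺] = (Ksp/[Cl⁻]^2) = 1.7×10⁻¹³ M
Hg₂Br₂ requires the lower [Hg₂²⁺], so it precipitates first.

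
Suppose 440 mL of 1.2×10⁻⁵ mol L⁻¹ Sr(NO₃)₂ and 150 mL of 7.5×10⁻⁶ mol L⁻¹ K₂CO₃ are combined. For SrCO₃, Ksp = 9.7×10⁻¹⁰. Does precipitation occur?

After mixing, V = 440 mL + 150 mL = 590 mL.
[Sr²⁺] = (1.2×10⁻⁵)(440)/590 = 8.9×10⁻⁶ mol L⁻¹
[CO₃²⁻] = (7.5×10⁻⁶)(150)/590 = 1.9×10⁻⁶ mol L⁻¹
Q = [Sr²⁺][CO₃²⁻] = 1.7×10⁻¹¹
Q = 1.7×10⁻¹¹ < Ksp = 9.7×10⁻¹⁰, so the solution is unsaturated and no precipitate forms.

No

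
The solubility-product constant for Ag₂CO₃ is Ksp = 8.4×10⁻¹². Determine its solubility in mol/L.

1.3×10⁻⁴ M

Ag₂CO₃(s) ⇌ 2 Ag⁺(aq) + CO₃²⁻(aq)
Let s be the molar solubility. Then [Ag⁺] = 2s and [CO₃²⁻] = s.
Ksp = [Ag⁺]^2[CO₃²⁻] = (2s)^2 · s = 4s^3
4s^3 = 8.4×10⁻¹²  ⇒  s^3 = 2.1×10⁻¹²
Taking the 3rd root, s = 1.3×10⁻⁴ mol L⁻¹.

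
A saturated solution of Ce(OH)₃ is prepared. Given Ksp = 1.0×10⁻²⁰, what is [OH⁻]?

1.3×10⁻⁵ M

Ce(OH)₃(s) ⇌ Ce³⁺(aq) + 3 OH⁻(aq)
With molar solubility s: [Ce³⁺] = s, [OH⁻] = 3s.
Ksp = [Ce³⁺][OH⁻]^3 = s · (3s)^3 = 27s^4 = 1.0×10⁻²⁰
s = 4.4×10⁻⁶ mol L⁻¹
[OH⁻] = 3s = 1.3×10⁻⁵ mol L⁻¹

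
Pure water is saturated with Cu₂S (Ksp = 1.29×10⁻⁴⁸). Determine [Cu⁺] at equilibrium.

Cu₂S(s) ⇌ 2 Cu⁺(aq) + S²⁻(aq)
If s mol/L of Cu₂S dissolves, [Cu⁺] = 2s and [S²⁻] = s.
Ksp = [Cu⁺]^2[S²⁻] = (2s)^2 · s = 4s^3 = 1.29×10⁻⁴⁸
s = 6.86×10⁻¹⁷ mol/L
[Cu⁺] = 2s = 1.37×10⁻¹⁶ mol/L

1.37×10⁻¹⁶ M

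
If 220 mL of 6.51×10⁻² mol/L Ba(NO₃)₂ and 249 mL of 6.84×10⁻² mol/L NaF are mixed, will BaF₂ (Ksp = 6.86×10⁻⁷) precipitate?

Yes

After mixing, V = 220 mL + 249 mL = 469 mL.
[Ba²⁺] = (6.51×10⁻²)(220)/469 = 3.05×10⁻² mol/L
[F⁻] = (6.84×10⁻²)(249)/469 = 3.63×10⁻² mol/L
Q = [Ba²⁺][F⁻]^2 = 4.03×10⁻⁵
Because Q > Ksp (4.03×10⁻⁵ vs 6.86×10⁻⁷), a precipitate of BaF₂ forms.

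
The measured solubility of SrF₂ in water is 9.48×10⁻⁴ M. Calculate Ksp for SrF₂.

Ksp = 3.41×10⁻⁹

SrF₂(s) ⇌ Sr²⁺(aq) + 2 F⁻(aq)
Let s be the molar solubility. Then [Sr²⁺] = s and [F⁻] = 2s.
Ksp = [Sr²⁺][F⁻]^2 = s · (2s)^2 = 4s^3
Ksp = 4 × (9.48×10⁻⁴)^3 = 3.41×10⁻⁹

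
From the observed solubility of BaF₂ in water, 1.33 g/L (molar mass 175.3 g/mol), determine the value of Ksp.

Ksp = 1.75×10⁻⁶

Molar solubility s = (1.33 g/L) / (175.3 g/mol) = 7.5870×10⁻³ mol/L
BaF₂(s) ⇌ Ba²⁺(aq) + 2 F⁻(aq)
If s mol/L of BaF₂ dissolves, [Ba²⁺] = s and [F⁻] = 2s.
Ksp = [Ba²⁺][F⁻]^2 = s · (2s)^2 = 4s^3
Ksp = 4 × (7.5870×10⁻³)^3 = 1.75×10⁻⁶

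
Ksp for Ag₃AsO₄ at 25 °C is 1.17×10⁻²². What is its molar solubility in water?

Ag₃AsO₄(s) ⇌ 3 Ag⁺(aq) + AsO₄³⁻(aq)
If s mol/L of Ag₃AsO₄ dissolves, [Ag⁺] = 3s and [AsO₄³⁻] = s.
Ksp = [Ag⁺]^3[AsO₄³⁻] = (3s)^3 · s = 27s^4
27s^4 = 1.17×10⁻²²  ⇒  s^4 = 4.33×10⁻²⁴
s = (4.33×10⁻²⁴)^(1/4) = 1.44×10⁻⁶ M

1.44×10⁻⁶ M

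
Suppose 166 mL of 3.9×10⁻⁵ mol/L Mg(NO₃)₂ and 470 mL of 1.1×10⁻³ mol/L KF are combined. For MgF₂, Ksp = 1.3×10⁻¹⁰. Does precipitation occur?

Total volume after mixing = 166 + 470 = 636 mL.
[Mg²⁺] = (3.9×10⁻⁵)(166)/636 = 1.0×10⁻⁵ mol/L
[F⁻] = (1.1×10⁻³)(470)/636 = 8.1×10⁻⁴ mol/L
Q = [Mg²⁺][F⁻]^2 = 6.7×10⁻¹²
Q = 6.7×10⁻¹² < Ksp = 1.3×10⁻¹⁰, so the solution is unsaturated and no precipitate forms.

No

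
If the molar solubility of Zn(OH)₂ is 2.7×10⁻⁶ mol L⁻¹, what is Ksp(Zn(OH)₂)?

Ksp = 7.9×10⁻¹⁷

Zn(OH)₂(s) ⇌ Zn²⁺(aq) + 2 OH⁻(aq)
For each mole of Zn(OH)₂ that dissolves per liter, [Zn²⁺] = s and [OH⁻] = 2s; let s denote this solubility.
Ksp = [Zn²⁺][OH⁻]^2 = s · (2s)^2 = 4s^3
Ksp = 4 × (2.7×10⁻⁶)^3 = 7.9×10⁻¹⁷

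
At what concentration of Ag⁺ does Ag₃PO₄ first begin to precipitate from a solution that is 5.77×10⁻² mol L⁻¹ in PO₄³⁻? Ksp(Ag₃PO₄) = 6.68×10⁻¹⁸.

4.87×10⁻⁶ M

Each salt precipitates once Q = Ksp for that salt.
Ag₃PO₄(s) ⇌ 3 Ag⁺(aq) + PO₄³⁻(aq)
Ksp = [Ag⁺]^3[PO₄³⁻] = [Ag⁺]^3(5.77×10⁻²)
[Ag⁺]^3 = 6.68×10⁻¹⁸ / (5.77×10⁻²) = 1.16×10⁻¹⁶
[Ag⁺] = 4.87×10⁻⁶ mol L⁻¹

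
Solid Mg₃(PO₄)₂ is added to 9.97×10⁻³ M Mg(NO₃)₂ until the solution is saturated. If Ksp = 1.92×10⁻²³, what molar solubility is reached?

2.20×10⁻⁹ M

Mg₃(PO₄)₂(s) ⇌ 3 Mg²⁺(aq) + 2 PO₄³⁻(aq)
Let s be the solubility of Mg₃(PO₄)₂ here. The common ion gives [Mg²⁺] ≈ 9.97×10⁻³ M, and [PO₄³⁻] = 2s.
Ksp = [Mg²⁺]^3[PO₄³⁻]^2 = (9.97×10⁻³)^3(2s)^2
(2s)^2 = 1.92×10⁻²³ / (9.97×10⁻³)^3 = 1.94×10⁻¹⁷
s = 2.20×10⁻⁹ M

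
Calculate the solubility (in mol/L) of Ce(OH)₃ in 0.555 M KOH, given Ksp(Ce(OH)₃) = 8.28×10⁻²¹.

4.84×10⁻²⁰ M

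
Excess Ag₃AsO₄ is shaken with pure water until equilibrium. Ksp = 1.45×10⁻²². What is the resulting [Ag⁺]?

4.57×10⁻⁶ M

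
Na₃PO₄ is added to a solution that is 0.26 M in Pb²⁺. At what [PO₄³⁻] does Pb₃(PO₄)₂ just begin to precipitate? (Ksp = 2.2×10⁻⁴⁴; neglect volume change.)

The threshold for precipitation is Q = Ksp.
Pb₃(PO₄)₂(s) ⇌ 3 Pb²⁺(aq) + 2 PO₄³⁻(aq)
Ksp = [Pb²⁺]^3[PO₄³⁻]^2 = [PO₄³⁻]^2(0.26)^3
[PO₄³⁻]^2 = 2.2×10⁻⁴⁴ / (0.26)^3 = 1.3×10⁻⁴²
[PO₄³⁻] = 1.1×10⁻²¹ M

1.1×10⁻²¹ M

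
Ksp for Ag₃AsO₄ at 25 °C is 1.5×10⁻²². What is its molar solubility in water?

1.5×10⁻⁶ M

Ag₃AsO₄(s) ⇌ 3 Ag⁺(aq) + AsO₄³⁻(aq)
If s mol/L of Ag₃AsO₄ dissolves, [Ag⁺] = 3s and [AsO₄³⁻] = s.
Ksp = [Ag⁺]^3[AsO₄³⁻] = (3s)^3 · s = 27s^4
27s^4 = 1.5×10⁻²²  ⇒  s^4 = 5.6×10⁻²⁴
s = 1.5×10⁻⁶ mol/L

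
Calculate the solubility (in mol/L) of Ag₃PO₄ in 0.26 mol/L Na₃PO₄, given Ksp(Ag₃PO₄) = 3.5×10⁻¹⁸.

7.9×10⁻⁷ M

Ag₃PO₄(s) ⇌ 3 Ag⁺(aq) + PO₄³⁻(aq)
The solution already contains PO₄³⁻ at 0.26 mol/L. Let s be the molar solubility of Ag₃PO₄.
[PO₄³⁻] ≈ 0.26 mol/L (common ion dominates); [Ag⁺] = 3s.
Ksp = [Ag⁺]^3[PO₄³⁻] = (3s)^3(0.26)
(3s)^3 = 3.5×10⁻¹⁸ / (0.26) = 1.3×10⁻¹⁷
s = 7.9×10⁻⁷ mol/L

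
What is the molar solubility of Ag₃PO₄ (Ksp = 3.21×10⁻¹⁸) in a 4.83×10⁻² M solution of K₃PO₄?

1.35×10⁻⁶ M

Ag₃PO₄(s) ⇌ 3 Ag⁺(aq) + PO₄³⁻(aq)
PO₄³⁻ is already present at 4.83×10⁻² M. If s mol/L of Ag₃PO₄ dissolves, [Ag⁺] = 3s while [PO₄³⁻] ≈ 4.83×10⁻² M.
Ksp = [Ag⁺]^3[PO₄³⁻] = (3s)^3(4.83×10⁻²)
(3s)^3 = 3.21×10⁻¹⁸ / (4.83×10⁻²) = 6.65×10⁻¹⁷
s = 1.35×10⁻⁶ M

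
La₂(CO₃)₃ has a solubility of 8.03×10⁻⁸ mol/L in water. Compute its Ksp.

Ksp = 3.61×10⁻³⁴

La₂(CO₃)₃(s) ⇌ 2 La³⁺(aq) + 3 CO₃²⁻(aq)
For each mole of La₂(CO₃)₃ that dissolves per liter, [La³⁺] = 2s and [CO₃²⁻] = 3s; let s denote this solubility.
Ksp = [La³⁺]^2[CO₃²⁻]^3 = (2s)^2 · (3s)^3 = 108s^5
Ksp = 108 × (8.03×10⁻⁸)^5 = 3.61×10⁻³⁴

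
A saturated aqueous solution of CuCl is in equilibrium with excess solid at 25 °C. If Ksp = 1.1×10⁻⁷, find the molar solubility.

3.3×10⁻⁴ M

CuCl(s) ⇌ Cu⁺(aq) + Cl⁻(aq)
If s mol/L of CuCl dissolves, [Cu⁺] = s and [Cl⁻] = s.
Ksp = [Cu⁺][Cl⁻] = s · s = s^2
s^2 = 1.1×10⁻⁷
s = (1.1×10⁻⁷)^(1/2) = 3.3×10⁻⁴ M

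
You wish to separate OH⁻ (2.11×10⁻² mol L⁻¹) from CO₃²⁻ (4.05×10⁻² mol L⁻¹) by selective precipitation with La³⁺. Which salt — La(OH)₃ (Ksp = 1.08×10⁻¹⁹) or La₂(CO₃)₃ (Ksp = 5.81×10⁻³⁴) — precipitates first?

La₂(CO₃)₃

Each salt precipitates once Q = Ksp for that salt.
For La(OH)₃: [La³⁺] = (Ksp/[OH⁻]^3) = 1.15×10⁻¹⁴ mol L⁻¹
For La₂(CO₃)₃: [La³⁺] = (Ksp/[CO₃²⁻]^3)^(1/2) = 2.96×10⁻¹⁵ mol L⁻¹
La₂(CO₃)₃ requires the lower [La³⁺], so it precipitates first.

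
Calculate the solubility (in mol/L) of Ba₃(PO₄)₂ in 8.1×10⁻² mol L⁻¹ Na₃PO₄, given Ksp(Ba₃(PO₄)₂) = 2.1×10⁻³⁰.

2.3×10⁻¹⁰ M

Ba₃(PO₄)₂(s) ⇌ 3 Ba²⁺(aq) + 2 PO₄³⁻(aq)
With PO₄³⁻ already at 8.1×10⁻² mol L⁻¹ and s small, take [PO₄³⁻] ≈ 8.1×10⁻² mol L⁻¹ and [Ba²⁺] = 3s.
Ksp = [Ba²⁺]^3[PO₄³⁻]^2 = (3s)^3(8.1×10⁻²)^2
(3s)^3 = 2.1×10⁻³⁰ / (8.1×10⁻²)^2 = 3.2×10⁻²⁸
s = 2.3×10⁻¹⁰ mol L⁻¹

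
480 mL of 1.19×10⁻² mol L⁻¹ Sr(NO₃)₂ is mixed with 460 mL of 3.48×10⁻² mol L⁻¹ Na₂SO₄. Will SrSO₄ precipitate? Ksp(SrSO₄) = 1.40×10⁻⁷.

After mixing, V = 480 mL + 460 mL = 940 mL.
[Sr²⁺] = (1.19×10⁻²)(480)/940 = 6.08×10⁻³ mol L⁻¹
[SO₄²⁻] = (3.48×10⁻²)(460)/940 = 1.70×10⁻² mol L⁻¹
Q = [Sr²⁺][SO₄²⁻] = 1.03×10⁻⁴
Q = 1.03×10⁻⁴ > Ksp = 1.40×10⁻⁷, so the solution is supersaturated and SrSO₄ precipitates.

Yes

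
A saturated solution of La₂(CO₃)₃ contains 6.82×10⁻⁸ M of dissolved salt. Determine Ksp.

Ksp = 1.59×10⁻³⁴

La₂(CO₃)₃(s) ⇌ 2 La³⁺(aq) + 3 CO₃²⁻(aq)
With molar solubility s: [La³⁺] = 2s, [CO₃²⁻] = 3s.
Ksp = [La³⁺]^2[CO₃²⁻]^3 = (2s)^2 · (3s)^3 = 108s^5
Ksp = 108 × (6.82×10⁻⁸)^5 = 1.59×10⁻³⁴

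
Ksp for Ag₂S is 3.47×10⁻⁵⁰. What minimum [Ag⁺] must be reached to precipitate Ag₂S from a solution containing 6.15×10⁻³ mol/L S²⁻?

2.38×10⁻²⁴ M

The threshold for precipitation is Q = Ksp.
Ag₂S(s) ⇌ 2 Ag⁺(aq) + S²⁻(aq)
Ksp = [Ag⁺]^2[S²⁻] = [Ag⁺]^2(6.15×10⁻³)
[Ag⁺]^2 = 3.47×10⁻⁵⁰ / (6.15×10⁻³) = 5.64×10⁻⁴⁸
[Ag⁺] = 2.38×10⁻²⁴ mol/L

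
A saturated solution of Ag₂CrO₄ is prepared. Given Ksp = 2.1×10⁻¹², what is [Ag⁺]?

Ag₂CrO₄(s) ⇌ 2 Ag⁺(aq) + CrO₄²⁻(aq)
Call the molar solubility s, so that [Ag⁺] = 2s and [CrO₄²⁻] = s.
Ksp = [Ag⁺]^2[CrO₄²⁻] = (2s)^2 · s = 4s^3 = 2.1×10⁻¹²
s = 8.1×10⁻⁵ mol L⁻¹
[Ag⁺] = 2s = 1.6×10⁻⁴ mol L⁻¹

1.6×10⁻⁴ M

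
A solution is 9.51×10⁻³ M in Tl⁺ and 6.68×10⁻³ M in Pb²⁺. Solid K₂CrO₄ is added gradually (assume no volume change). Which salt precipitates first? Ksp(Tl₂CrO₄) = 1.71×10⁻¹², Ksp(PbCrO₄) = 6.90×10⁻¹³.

PbCrO₄

Precipitation begins when Q = Ksp.
For Tl₂CrO₄: [CrO₄²⁻] = (Ksp/[Tl⁺]^2) = 1.89×10⁻⁸ M
For PbCrO₄: [CrO₄²⁻] = (Ksp/[Pb²⁺]) = 1.03×10⁻¹⁰ M
The smaller threshold [CrO₄²⁻] is reached first, so PbCrO₄ precipitates first.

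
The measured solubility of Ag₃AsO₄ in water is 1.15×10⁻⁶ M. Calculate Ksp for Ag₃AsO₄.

Ag₃AsO₄(s) ⇌ 3 Ag⁺(aq) + AsO₄³⁻(aq)
Call the molar solubility s, so that [Ag⁺] = 3s and [AsO₄³⁻] = s.
Ksp = [Ag⁺]^3[AsO₄³⁻] = (3s)^3 · s = 27s^4
Ksp = 27 × (1.15×10⁻⁶)^4 = 4.72×10⁻²³

Ksp = 4.72×10⁻²³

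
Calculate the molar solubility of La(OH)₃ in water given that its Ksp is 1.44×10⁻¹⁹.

8.55×10⁻⁶ M

La(OH)₃(s) ⇌ La³⁺(aq) + 3 OH⁻(aq)
Call the molar solubility s, so that [La³⁺] = s and [OH⁻] = 3s.
Ksp = [La³⁺][OH⁻]^3 = s · (3s)^3 = 27s^4
27s^4 = 1.44×10⁻¹⁹  ⇒  s^4 = 5.33×10⁻²¹
s = (5.33×10⁻²¹)^(1/4) = 8.55×10⁻⁶ mol L⁻¹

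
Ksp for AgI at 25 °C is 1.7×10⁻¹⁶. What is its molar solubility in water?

AgI(s) ⇌ Ag⁺(aq) + I⁻(aq)
If s mol/L of AgI dissolves, [Ag⁺] = s and [I⁻] = s.
Ksp = [Ag⁺][I⁻] = s · s = s^2
s^2 = 1.7×10⁻¹⁶
s = (1.7×10⁻¹⁶)^(1/2) = 1.3×10⁻⁸ mol/L

1.3×10⁻⁸ M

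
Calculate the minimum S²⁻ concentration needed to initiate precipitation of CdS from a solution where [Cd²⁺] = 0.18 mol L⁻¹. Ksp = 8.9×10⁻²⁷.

4.9×10⁻²⁶ M

The threshold for precipitation is Q = Ksp.
CdS(s) ⇌ Cd²⁺(aq) + S²⁻(aq)
Ksp = [Cd²⁺][S²⁻] = [S²⁻](0.18)
[S²⁻] = 8.9×10⁻²⁷ / (0.18) = 4.9×10⁻²⁶
[S²⁻] = 4.9×10⁻²⁶ mol L⁻¹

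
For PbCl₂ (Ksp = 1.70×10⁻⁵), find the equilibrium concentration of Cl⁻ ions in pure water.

PbCl₂(s) ⇌ Pb²⁺(aq) + 2 Cl⁻(aq)
Call the molar solubility s, so that [Pb²⁺] = s and [Cl⁻] = 2s.
Ksp = [Pb²⁺][Cl⁻]^2 = s · (2s)^2 = 4s^3 = 1.70×10⁻⁵
s = 1.62×10⁻² mol/L
[Cl⁻] = 2s = 3.24×10⁻² mol/L

3.24×10⁻² M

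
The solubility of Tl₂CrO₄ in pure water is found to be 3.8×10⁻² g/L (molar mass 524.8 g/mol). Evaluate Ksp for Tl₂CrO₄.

Ksp = 1.5×10⁻¹²

Molar solubility s = (3.8×10⁻² g/L) / (524.8 g/mol) = 7.241×10⁻⁵ mol/L
Tl₂CrO₄(s) ⇌ 2 Tl⁺(aq) + CrO₄²⁻(aq)
Call the molar solubility s, so that [Tl⁺] = 2s and [CrO₄²⁻] = s.
Ksp = [Tl⁺]^2[CrO₄²⁻] = (2s)^2 · s = 4s^3
Ksp = 4 × (7.241×10⁻⁵)^3 = 1.5×10⁻¹²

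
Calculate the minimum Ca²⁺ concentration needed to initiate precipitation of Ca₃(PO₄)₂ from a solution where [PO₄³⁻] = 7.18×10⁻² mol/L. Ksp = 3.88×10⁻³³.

Precipitation of each salt begins when its ion product equals Ksp.
Ca₃(PO₄)₂(s) ⇌ 3 Ca²⁺(aq) + 2 PO₄³⁻(aq)
Ksp = [Ca²⁺]^3[PO₄³⁻]^2 = [Ca²⁺]^3(7.18×10⁻²)^2
[Ca²⁺]^3 = 3.88×10⁻³³ / (7.18×10⁻²)^2 = 7.53×10⁻³¹
[Ca²⁺] = 9.10×10⁻¹¹ mol/L

9.10×10⁻¹¹ M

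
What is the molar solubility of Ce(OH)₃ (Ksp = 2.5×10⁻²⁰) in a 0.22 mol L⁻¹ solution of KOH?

2.3×10⁻¹⁸ M

Ce(OH)₃(s) ⇌ Ce³⁺(aq) + 3 OH⁻(aq)
OH⁻ is already present at 0.22 mol L⁻¹. If s mol/L of Ce(OH)₃ dissolves, [Ce³⁺] = s while [OH⁻] ≈ 0.22 mol L⁻¹.
Ksp = [Ce³⁺][OH⁻]^3 = s(0.22)^3
s = 2.5×10⁻²⁰ / (0.22)^3 = 2.3×10⁻¹⁸
s = 2.3×10⁻¹⁸ mol L⁻¹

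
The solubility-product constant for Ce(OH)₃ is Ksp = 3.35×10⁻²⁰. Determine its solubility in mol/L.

5.93×10⁻⁶ M

Ce(OH)₃(s) ⇌ Ce³⁺(aq) + 3 OH⁻(aq)
If s mol/L of Ce(OH)₃ dissolves, [Ce³⁺] = s and [OH⁻] = 3s.
Ksp = [Ce³⁺][OH⁻]^3 = s · (3s)^3 = 27s^4
27s^4 = 3.35×10⁻²⁰  ⇒  s^4 = 1.24×10⁻²¹
Taking the 4th root, s = 5.93×10⁻⁶ mol/L.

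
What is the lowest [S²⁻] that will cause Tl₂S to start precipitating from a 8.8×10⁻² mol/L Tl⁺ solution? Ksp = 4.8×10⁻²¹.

Precipitation of each salt begins when its ion product equals Ksp.
Tl₂S(s) ⇌ 2 Tl⁺(aq) + S²⁻(aq)
Ksp = [Tl⁺]^2[S²⁻] = [S²⁻](8.8×10⁻²)^2
[S²⁻] = 4.8×10⁻²¹ / (8.8×10⁻²)^2 = 6.2×10⁻¹⁹
[S²⁻] = 6.2×10⁻¹⁹ mol/L

6.2×10⁻¹⁹ M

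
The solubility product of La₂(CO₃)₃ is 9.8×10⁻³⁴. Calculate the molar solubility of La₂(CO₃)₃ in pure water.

La₂(CO₃)₃(s) ⇌ 2 La³⁺(aq) + 3 CO₃²⁻(aq)
Call the molar solubility s, so that [La³⁺] = 2s and [CO₃²⁻] = 3s.
Ksp = [La³⁺]^2[CO₃²⁻]^3 = (2s)^2 · (3s)^3 = 108s^5
108s^5 = 9.8×10⁻³⁴  ⇒  s^5 = 9.1×10⁻³⁶
s = 9.8×10⁻⁸ mol L⁻¹

9.8×10⁻⁸ M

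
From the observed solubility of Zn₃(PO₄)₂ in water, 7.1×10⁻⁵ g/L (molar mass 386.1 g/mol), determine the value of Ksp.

Ksp = 2.3×10⁻³²

Molar solubility s = (7.1×10⁻⁵ g/L) / (386.1 g/mol) = 1.839×10⁻⁷ mol/L
Zn₃(PO₄)₂(s) ⇌ 3 Zn²⁺(aq) + 2 PO₄³⁻(aq)
Let s be the molar solubility. Then [Zn²⁺] = 3s and [PO₄³⁻] = 2s.
Ksp = [Zn²⁺]^3[PO₄³⁻]^2 = (3s)^3 · (2s)^2 = 108s^5
Ksp = 108 × (1.839×10⁻⁷)^5 = 2.3×10⁻³²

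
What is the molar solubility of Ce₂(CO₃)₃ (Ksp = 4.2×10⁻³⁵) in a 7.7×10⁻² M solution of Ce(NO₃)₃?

Ce₂(CO₃)₃(s) ⇌ 2 Ce³⁺(aq) + 3 CO₃²⁻(aq)
Ce³⁺ is already present at 7.7×10⁻² M. If s mol/L of Ce₂(CO₃)₃ dissolves, [CO₃²⁻] = 3s while [Ce³⁺] ≈ 7.7×10⁻² M.
Ksp = [Ce³⁺]^2[CO₃²⁻]^3 = (7.7×10⁻²)^2(3s)^3
(3s)^3 = 4.2×10⁻³⁵ / (7.7×10⁻²)^2 = 7.1×10⁻³³
s = 6.4×10⁻¹² M

6.4×10⁻¹² M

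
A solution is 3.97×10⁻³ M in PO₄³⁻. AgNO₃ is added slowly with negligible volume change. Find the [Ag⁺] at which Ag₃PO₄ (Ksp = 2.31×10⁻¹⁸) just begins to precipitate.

8.35×10⁻⁶ M

Each salt precipitates once Q = Ksp for that salt.
Ag₃PO₄(s) ⇌ 3 Ag⁺(aq) + PO₄³⁻(aq)
Ksp = [Ag⁺]^3[PO₄³⁻] = [Ag⁺]^3(3.97×10⁻³)
[Ag⁺]^3 = 2.31×10⁻¹⁸ / (3.97×10⁻³) = 5.82×10⁻¹⁶
[Ag⁺] = 8.35×10⁻⁶ M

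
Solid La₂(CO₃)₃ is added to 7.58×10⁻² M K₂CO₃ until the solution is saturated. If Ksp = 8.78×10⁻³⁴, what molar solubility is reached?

7.10×10⁻¹⁶ M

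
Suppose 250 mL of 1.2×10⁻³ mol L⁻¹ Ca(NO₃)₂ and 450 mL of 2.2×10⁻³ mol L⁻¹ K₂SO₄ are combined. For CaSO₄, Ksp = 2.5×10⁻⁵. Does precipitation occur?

No

Total volume after mixing = 250 + 450 = 700 mL.
[Ca²⁺] = (1.2×10⁻³)(250)/700 = 4.3×10⁻⁴ mol L⁻¹
[SO₄²⁻] = (2.2×10⁻³)(450)/700 = 1.4×10⁻³ mol L⁻¹
Q = [Ca²⁺][SO₄²⁻] = 6.1×10⁻⁷
Q < Ksp (6.1×10⁻⁷ vs 2.5×10⁻⁵); the solution remains unsaturated and no precipitate forms.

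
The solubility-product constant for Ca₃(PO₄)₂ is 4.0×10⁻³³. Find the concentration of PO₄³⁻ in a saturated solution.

2.6×10⁻⁷ M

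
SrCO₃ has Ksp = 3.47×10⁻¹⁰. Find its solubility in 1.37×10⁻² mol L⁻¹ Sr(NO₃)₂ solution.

2.53×10⁻⁸ M

SrCO₃(s) ⇌ Sr²⁺(aq) + CO₃²⁻(aq)
With Sr²⁺ already at 1.37×10⁻² mol L⁻¹ and s small, take [Sr²⁺] ≈ 1.37×10⁻² mol L⁻¹ and [CO₃²⁻] = s.
Ksp = [Sr²⁺][CO₃²⁻] = (1.37×10⁻²)s
s = 3.47×10⁻¹⁰ / (1.37×10⁻²) = 2.53×10⁻⁸
s = 2.53×10⁻⁸ mol L⁻¹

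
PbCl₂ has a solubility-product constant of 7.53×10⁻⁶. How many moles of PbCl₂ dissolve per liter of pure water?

1.23×10⁻² M

PbCl₂(s) ⇌ Pb²⁺(aq) + 2 Cl⁻(aq)
If s mol/L of PbCl₂ dissolves, [Pb²⁺] = s and [Cl⁻] = 2s.
Ksp = [Pb²⁺][Cl⁻]^2 = s · (2s)^2 = 4s^3
4s^3 = 7.53×10⁻⁶  ⇒  s^3 = 1.88×10⁻⁶
Taking the 3rd root, s = 1.23×10⁻² mol/L.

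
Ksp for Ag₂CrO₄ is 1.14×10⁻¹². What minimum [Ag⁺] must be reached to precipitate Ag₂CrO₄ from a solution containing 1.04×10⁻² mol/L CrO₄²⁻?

1.05×10⁻⁵ M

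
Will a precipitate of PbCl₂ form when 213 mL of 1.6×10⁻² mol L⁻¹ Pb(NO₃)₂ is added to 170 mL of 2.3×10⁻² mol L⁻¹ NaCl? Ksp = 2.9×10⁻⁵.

After mixing, V = 213 mL + 170 mL = 383 mL.
[Pb²⁺] = (1.6×10⁻²)(213)/383 = 8.9×10⁻³ mol L⁻¹
[Cl⁻] = (2.3×10⁻²)(170)/383 = 1.0×10⁻² mol L⁻¹
Q = [Pb²⁺][Cl⁻]^2 = 9.3×10⁻⁷
Since Q (9.3×10⁻⁷) is less than Ksp (2.9×10⁻⁵), no PbCl₂ precipitates.

No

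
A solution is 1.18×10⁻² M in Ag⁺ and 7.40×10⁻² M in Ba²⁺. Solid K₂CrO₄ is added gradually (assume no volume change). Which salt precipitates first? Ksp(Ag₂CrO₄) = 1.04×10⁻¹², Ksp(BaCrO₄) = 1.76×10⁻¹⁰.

A salt starts to precipitate once the ion product Q reaches its Ksp.
For Ag₂CrO₄: [CrO₄²⁻] = (Ksp/[Ag⁺]^2) = 7.47×10⁻⁹ M
For BaCrO₄: [CrO₄²⁻] = (Ksp/[Ba²⁺]) = 2.38×10⁻⁹ M
BaCrO₄ requires the lower [CrO₄²⁻], so it precipitates first.

BaCrO₄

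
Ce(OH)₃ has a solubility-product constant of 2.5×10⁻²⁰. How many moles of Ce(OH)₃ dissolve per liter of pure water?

5.5×10⁻⁶ M

Ce(OH)₃(s) ⇌ Ce³⁺(aq) + 3 OH⁻(aq)
For each mole of Ce(OH)₃ that dissolves per liter, [Ce³⁺] = s and [OH⁻] = 3s; let s denote this solubility.
Ksp = [Ce³⁺][OH⁻]^3 = s · (3s)^3 = 27s^4
27s^4 = 2.5×10⁻²⁰  ⇒  s^4 = 9.3×10⁻²²
s = (9.3×10⁻²²)^(1/4) = 5.5×10⁻⁶ mol L⁻¹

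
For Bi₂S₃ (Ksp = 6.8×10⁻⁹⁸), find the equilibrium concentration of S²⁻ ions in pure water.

Bi₂S₃(s) ⇌ 2 Bi³⁺(aq) + 3 S²⁻(aq)
Call the molar solubility s, so that [Bi³⁺] = 2s and [S²⁻] = 3s.
Ksp = [Bi³⁺]^2[S²⁻]^3 = (2s)^2 · (3s)^3 = 108s^5 = 6.8×10⁻⁹⁸
s = 1.4×10⁻²⁰ M
[S²⁻] = 3s = 4.3×10⁻²⁰ M

4.3×10⁻²⁰ M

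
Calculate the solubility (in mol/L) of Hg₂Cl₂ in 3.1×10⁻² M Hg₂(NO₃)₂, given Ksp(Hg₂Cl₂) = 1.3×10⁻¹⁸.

Hg₂Cl₂(s) ⇌ Hg₂²⁺(aq) + 2 Cl⁻(aq)
The solution already contains Hg₂²⁺ at 3.1×10⁻² M. Let s be the molar solubility of Hg₂Cl₂.
[Hg₂²⁺] ≈ 3.1×10⁻² M (common ion dominates); [Cl⁻] = 2s.
Ksp = [Hg₂²⁺][Cl⁻]^2 = (3.1×10⁻²)(2s)^2
(2s)^2 = 1.3×10⁻¹⁸ / (3.1×10⁻²) = 4.2×10⁻¹⁷
s = 3.2×10⁻⁹ M

3.2×10⁻⁹ M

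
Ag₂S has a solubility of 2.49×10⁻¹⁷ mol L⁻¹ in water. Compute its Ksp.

Ag₂S(s) ⇌ 2 Ag⁺(aq) + S²⁻(aq)
If s mol/L of Ag₂S dissolves, [Ag⁺] = 2s and [S²⁻] = s.
Ksp = [Ag⁺]^2[S²⁻] = (2s)^2 · s = 4s^3
Ksp = 4 × (2.49×10⁻¹⁷)^3 = 6.18×10⁻⁵⁰

Ksp = 6.18×10⁻⁵⁰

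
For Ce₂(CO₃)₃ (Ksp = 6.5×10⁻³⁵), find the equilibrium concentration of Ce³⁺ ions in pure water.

1.1×10⁻⁷ M

Ce₂(CO₃)₃(s) ⇌ 2 Ce³⁺(aq) + 3 CO₃²⁻(aq)
If s mol/L of Ce₂(CO₃)₃ dissolves, [Ce³⁺] = 2s and [CO₃²⁻] = 3s.
Ksp = [Ce³⁺]^2[CO₃²⁻]^3 = (2s)^2 · (3s)^3 = 108s^5 = 6.5×10⁻³⁵
s = 5.7×10⁻⁸ mol L⁻¹
[Ce³⁺] = 2s = 1.1×10⁻⁷ mol L⁻¹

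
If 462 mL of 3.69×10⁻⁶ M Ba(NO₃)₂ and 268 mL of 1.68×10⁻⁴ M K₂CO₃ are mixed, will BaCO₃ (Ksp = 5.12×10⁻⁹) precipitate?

The combined volume is 730 mL.
[Ba²⁺] = (3.69×10⁻⁶)(462)/730 = 2.34×10⁻⁶ M
[CO₃²⁻] = (1.68×10⁻⁴)(268)/730 = 6.17×10⁻⁵ M
Q = [Ba²⁺][CO₃²⁻] = 1.44×10⁻¹⁰
Q = 1.44×10⁻¹⁰ < Ksp = 5.12×10⁻⁹, so the solution is unsaturated and no precipitate forms.

No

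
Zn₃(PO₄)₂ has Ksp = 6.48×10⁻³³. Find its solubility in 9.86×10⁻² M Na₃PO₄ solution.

2.91×10⁻¹¹ M

Zn₃(PO₄)₂(s) ⇌ 3 Zn²⁺(aq) + 2 PO₄³⁻(aq)
Let s be the solubility of Zn₃(PO₄)₂ here. The common ion gives [PO₄³⁻] ≈ 9.86×10⁻² M, and [Zn²⁺] = 3s.
Ksp = [Zn²⁺]^3[PO₄³⁻]^2 = (3s)^3(9.86×10⁻²)^2
(3s)^3 = 6.48×10⁻³³ / (9.86×10⁻²)^2 = 6.67×10⁻³¹
s = 2.91×10⁻¹¹ M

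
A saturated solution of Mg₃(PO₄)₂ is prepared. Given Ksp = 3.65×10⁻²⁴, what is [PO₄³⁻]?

Mg₃(PO₄)₂(s) ⇌ 3 Mg²⁺(aq) + 2 PO₄³⁻(aq)
Call the molar solubility s, so that [Mg²⁺] = 3s and [PO₄³⁻] = 2s.
Ksp = [Mg²⁺]^3[PO₄³⁻]^2 = (3s)^3 · (2s)^2 = 108s^5 = 3.65×10⁻²⁴
s = 8.05×10⁻⁶ M
[PO₄³⁻] = 2s = 1.61×10⁻⁵ M

1.61×10⁻⁵ M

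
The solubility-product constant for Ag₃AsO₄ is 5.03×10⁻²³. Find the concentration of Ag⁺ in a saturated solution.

Ag₃AsO₄(s) ⇌ 3 Ag⁺(aq) + AsO₄³⁻(aq)
With molar solubility s: [Ag⁺] = 3s, [AsO₄³⁻] = s.
Ksp = [Ag⁺]^3[AsO₄³⁻] = (3s)^3 · s = 27s^4 = 5.03×10⁻²³
s = 1.17×10⁻⁶ mol L⁻¹
[Ag⁺] = 3s = 3.50×10⁻⁶ mol L⁻¹

3.50×10⁻⁶ M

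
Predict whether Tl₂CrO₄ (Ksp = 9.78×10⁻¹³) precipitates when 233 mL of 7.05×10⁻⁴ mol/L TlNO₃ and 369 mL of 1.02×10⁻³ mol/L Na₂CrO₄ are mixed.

The combined volume is 602 mL.
[Tl⁺] = (7.05×10⁻⁴)(233)/602 = 2.73×10⁻⁴ mol/L
[CrO₄²⁻] = (1.02×10⁻³)(369)/602 = 6.25×10⁻⁴ mol/L
Q = [Tl⁺]^2[CrO₄²⁻] = 4.66×10⁻¹¹
Since Q (4.66×10⁻¹¹) exceeds Ksp (9.78×10⁻¹³), Tl₂CrO₄ will precipitate.

Yes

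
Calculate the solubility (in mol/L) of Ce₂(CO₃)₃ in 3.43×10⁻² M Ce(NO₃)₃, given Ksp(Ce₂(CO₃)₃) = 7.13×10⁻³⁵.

Ce₂(CO₃)₃(s) ⇌ 2 Ce³⁺(aq) + 3 CO₃²⁻(aq)
With Ce³⁺ already at 3.43×10⁻² M and s small, take [Ce³⁺] ≈ 3.43×10⁻² M and [CO₃²⁻] = 3s.
Ksp = [Ce³⁺]^2[CO₃²⁻]^3 = (3.43×10⁻²)^2(3s)^3
(3s)^3 = 7.13×10⁻³⁵ / (3.43×10⁻²)^2 = 6.06×10⁻³²
s = 1.31×10⁻¹¹ M

1.31×10⁻¹¹ M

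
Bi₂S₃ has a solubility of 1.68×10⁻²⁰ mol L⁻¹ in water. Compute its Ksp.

Ksp = 1.45×10⁻⁹⁷

Bi₂S₃(s) ⇌ 2 Bi³⁺(aq) + 3 S²⁻(aq)
With molar solubility s: [Bi³⁺] = 2s, [S²⁻] = 3s.
Ksp = [Bi³⁺]^2[S²⁻]^3 = (2s)^2 · (3s)^3 = 108s^5
Ksp = 108 × (1.68×10⁻²⁰)^5 = 1.45×10⁻⁹⁷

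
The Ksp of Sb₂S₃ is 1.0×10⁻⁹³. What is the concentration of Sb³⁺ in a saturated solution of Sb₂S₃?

Sb₂S₃(s) ⇌ 2 Sb³⁺(aq) + 3 S²⁻(aq)
Let s be the molar solubility. Then [Sb³⁺] = 2s and [S²⁻] = 3s.
Ksp = [Sb³⁺]^2[S²⁻]^3 = (2s)^2 · (3s)^3 = 108s^5 = 1.0×10⁻⁹³
s = 9.8×10⁻²⁰ M
[Sb³⁺] = 2s = 2.0×10⁻¹⁹ M

2.0×10⁻¹⁹ M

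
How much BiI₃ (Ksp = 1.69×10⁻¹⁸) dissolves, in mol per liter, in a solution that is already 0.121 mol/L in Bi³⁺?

8.03×10⁻⁷ M

BiI₃(s) ⇌ Bi³⁺(aq) + 3 I⁻(aq)
The solution already contains Bi³⁺ at 0.121 mol/L. Let s be the molar solubility of BiI₃.
[Bi³⁺] ≈ 0.121 mol/L (common ion dominates); [I⁻] = 3s.
Ksp = [Bi³⁺][I⁻]^3 = (0.121)(3s)^3
(3s)^3 = 1.69×10⁻¹⁸ / (0.121) = 1.40×10⁻¹⁷
s = 8.03×10⁻⁷ mol/L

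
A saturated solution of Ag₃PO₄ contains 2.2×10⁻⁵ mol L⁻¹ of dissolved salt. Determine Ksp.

Ag₃PO₄(s) ⇌ 3 Ag⁺(aq) + PO₄³⁻(aq)
Call the molar solubility s, so that [Ag⁺] = 3s and [PO₄³⁻] = s.
Ksp = [Ag⁺]^3[PO₄³⁻] = (3s)^3 · s = 27s^4
Ksp = 27 × (2.2×10⁻⁵)^4 = 6.3×10⁻¹⁸

Ksp = 6.3×10⁻¹⁸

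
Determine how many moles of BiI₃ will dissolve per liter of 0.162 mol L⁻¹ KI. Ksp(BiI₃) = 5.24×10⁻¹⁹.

BiI₃(s) ⇌ Bi³⁺(aq) + 3 I⁻(aq)
Let s be the solubility of BiI₃ here. The common ion gives [I⁻] ≈ 0.162 mol L⁻¹, and [Bi³⁺] = s.
Ksp = [Bi³⁺][I⁻]^3 = s(0.162)^3
s = 5.24×10⁻¹⁹ / (0.162)^3 = 1.23×10⁻¹⁶
s = 1.23×10⁻¹⁶ mol L⁻¹

1.23×10⁻¹⁶ M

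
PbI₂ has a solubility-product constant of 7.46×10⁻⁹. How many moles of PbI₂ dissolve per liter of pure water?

PbI₂(s) ⇌ Pb²⁺(aq) + 2 I⁻(aq)
If s mol/L of PbI₂ dissolves, [Pb²⁺] = s and [I⁻] = 2s.
Ksp = [Pb²⁺][I⁻]^2 = s · (2s)^2 = 4s^3
4s^3 = 7.46×10⁻⁹  ⇒  s^3 = 1.87×10⁻⁹
s = 1.23×10⁻³ mol/L

1.23×10⁻³ M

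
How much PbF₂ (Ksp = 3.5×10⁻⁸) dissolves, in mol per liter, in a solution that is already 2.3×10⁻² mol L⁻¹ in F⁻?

6.6×10⁻⁵ M

PbF₂(s) ⇌ Pb²⁺(aq) + 2 F⁻(aq)
The solution already contains F⁻ at 2.3×10⁻² mol L⁻¹. Let s be the molar solubility of PbF₂.
[F⁻] ≈ 2.3×10⁻² mol L⁻¹ (common ion dominates); [Pb²⁺] = s.
Ksp = [Pb²⁺][F⁻]^2 = s(2.3×10⁻²)^2
s = 3.5×10⁻⁸ / (2.3×10⁻²)^2 = 6.6×10⁻⁵
s = 6.6×10⁻⁵ mol L⁻¹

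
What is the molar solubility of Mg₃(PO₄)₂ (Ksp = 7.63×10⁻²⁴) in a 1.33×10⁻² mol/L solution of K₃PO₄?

1.17×10⁻⁷ M

Mg₃(PO₄)₂(s) ⇌ 3 Mg²⁺(aq) + 2 PO₄³⁻(aq)
With PO₄³⁻ already at 1.33×10⁻² mol/L and s small, take [PO₄³⁻] ≈ 1.33×10⁻² mol/L and [Mg²⁺] = 3s.
Ksp = [Mg²⁺]^3[PO₄³⁻]^2 = (3s)^3(1.33×10⁻²)^2
(3s)^3 = 7.63×10⁻²⁴ / (1.33×10⁻²)^2 = 4.31×10⁻²⁰
s = 1.17×10⁻⁷ mol/L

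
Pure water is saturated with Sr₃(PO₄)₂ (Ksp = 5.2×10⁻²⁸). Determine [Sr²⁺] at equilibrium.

4.1×10⁻⁶ M

Sr₃(PO₄)₂(s) ⇌ 3 Sr²⁺(aq) + 2 PO₄³⁻(aq)
Call the molar solubility s, so that [Sr²⁺] = 3s and [PO₄³⁻] = 2s.
Ksp = [Sr²⁺]^3[PO₄³⁻]^2 = (3s)^3 · (2s)^2 = 108s^5 = 5.2×10⁻²⁸
s = 1.4×10⁻⁶ M
[Sr²⁺] = 3s = 4.1×10⁻⁶ M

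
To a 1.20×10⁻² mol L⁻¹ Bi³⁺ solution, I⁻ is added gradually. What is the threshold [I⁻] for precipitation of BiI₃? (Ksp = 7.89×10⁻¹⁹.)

The threshold for precipitation is Q = Ksp.
BiI₃(s) ⇌ Bi³⁺(aq) + 3 I⁻(aq)
Ksp = [Bi³⁺][I⁻]^3 = [I⁻]^3(1.20×10⁻²)
[I⁻]^3 = 7.89×10⁻¹⁹ / (1.20×10⁻²) = 6.58×10⁻¹⁷
[I⁻] = 4.04×10⁻⁶ mol L⁻¹

4.04×10⁻⁶ M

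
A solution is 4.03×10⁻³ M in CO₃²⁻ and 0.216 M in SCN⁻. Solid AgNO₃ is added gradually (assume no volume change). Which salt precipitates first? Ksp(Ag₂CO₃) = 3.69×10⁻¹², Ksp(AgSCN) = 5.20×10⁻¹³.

AgSCN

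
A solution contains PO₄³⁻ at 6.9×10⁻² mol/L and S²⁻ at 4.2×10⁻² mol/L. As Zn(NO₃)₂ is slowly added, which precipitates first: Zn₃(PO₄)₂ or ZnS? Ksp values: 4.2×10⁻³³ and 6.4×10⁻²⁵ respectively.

ZnS

Precipitation begins when Q = Ksp.
For Zn₃(PO₄)₂: [Zn²⁺] = (Ksp/[PO₄³⁻]^2)^(1/3) = 9.6×10⁻¹¹ mol/L
For ZnS: [Zn²⁺] = (Ksp/[S²⁻]) = 1.5×10⁻²³ mol/L
The smaller threshold [Zn²⁺] is reached first, so ZnS precipitates first.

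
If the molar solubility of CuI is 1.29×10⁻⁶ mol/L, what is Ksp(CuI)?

Ksp = 1.66×10⁻¹²

CuI(s) ⇌ Cu⁺(aq) + I⁻(aq)
If s mol/L of CuI dissolves, [Cu⁺] = s and [I⁻] = s.
Ksp = [Cu⁺][I⁻] = s · s = s^2
Ksp = (1.29×10⁻⁶)^2 = 1.66×10⁻¹²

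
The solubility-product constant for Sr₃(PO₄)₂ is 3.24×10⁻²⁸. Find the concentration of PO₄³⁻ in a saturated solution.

2.49×10⁻⁶ M

Sr₃(PO₄)₂(s) ⇌ 3 Sr²⁺(aq) + 2 PO₄³⁻(aq)
If s mol/L of Sr₃(PO₄)₂ dissolves, [Sr²⁺] = 3s and [PO₄³⁻] = 2s.
Ksp = [Sr²⁺]^3[PO₄³⁻]^2 = (3s)^3 · (2s)^2 = 108s^5 = 3.24×10⁻²⁸
s = 1.25×10⁻⁶ M
[PO₄³⁻] = 2s = 2.49×10⁻⁶ M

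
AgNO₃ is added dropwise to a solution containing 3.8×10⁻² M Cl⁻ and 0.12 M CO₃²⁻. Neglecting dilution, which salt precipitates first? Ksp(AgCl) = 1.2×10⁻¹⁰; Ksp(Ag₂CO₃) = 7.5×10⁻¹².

AgCl

Precipitation of each salt begins when its ion product equals Ksp.
For AgCl: [Ag⁺] = (Ksp/[Cl⁻]) = 3.2×10⁻⁹ M
For Ag₂CO₃: [Ag⁺] = (Ksp/[CO₃²⁻])^(1/2) = 7.9×10⁻⁶ M
Since AgCl needs less Ag⁺ to reach saturation, it precipitates first.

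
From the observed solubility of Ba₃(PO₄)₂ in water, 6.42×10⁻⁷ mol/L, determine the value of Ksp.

Ksp = 1.18×10⁻²⁹

Ba₃(PO₄)₂(s) ⇌ 3 Ba²⁺(aq) + 2 PO₄³⁻(aq)
With molar solubility s: [Ba²⁺] = 3s, [PO₄³⁻] = 2s.
Ksp = [Ba²⁺]^3[PO₄³⁻]^2 = (3s)^3 · (2s)^2 = 108s^5
Ksp = 108 × (6.42×10⁻⁷)^5 = 1.18×10⁻²⁹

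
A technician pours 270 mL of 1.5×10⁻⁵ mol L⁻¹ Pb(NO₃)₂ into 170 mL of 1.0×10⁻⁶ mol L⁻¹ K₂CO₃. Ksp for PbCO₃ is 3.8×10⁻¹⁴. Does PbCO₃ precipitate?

Total volume after mixing = 270 + 170 = 440 mL.
[Pb²⁺] = (1.5×10⁻⁵)(270)/440 = 9.2×10⁻⁶ mol L⁻¹
[CO₃²⁻] = (1.0×10⁻⁶)(170)/440 = 3.9×10⁻⁷ mol L⁻¹
Q = [Pb²⁺][CO₃²⁻] = 3.6×10⁻¹²
Q = 3.6×10⁻¹² > Ksp = 3.8×10⁻¹⁴, so the solution is supersaturated and PbCO₃ precipitates.

Yes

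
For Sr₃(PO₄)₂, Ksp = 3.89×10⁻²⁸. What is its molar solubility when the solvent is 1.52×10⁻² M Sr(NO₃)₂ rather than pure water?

Sr₃(PO₄)₂(s) ⇌ 3 Sr²⁺(aq) + 2 PO₄³⁻(aq)
The solution already contains Sr²⁺ at 1.52×10⁻² M. Let s be the molar solubility of Sr₃(PO₄)₂.
[Sr²⁺] ≈ 1.52×10⁻² M (common ion dominates); [PO₄³⁻] = 2s.
Ksp = [Sr²⁺]^3[PO₄³⁻]^2 = (1.52×10⁻²)^3(2s)^2
(2s)^2 = 3.89×10⁻²⁸ / (1.52×10⁻²)^3 = 1.11×10⁻²²
s = 5.26×10⁻¹² M

5.26×10⁻¹² M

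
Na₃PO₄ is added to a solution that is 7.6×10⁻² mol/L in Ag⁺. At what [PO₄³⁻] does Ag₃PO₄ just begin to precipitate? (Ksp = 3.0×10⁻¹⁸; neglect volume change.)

Precipitation begins when Q = Ksp.
Ag₃PO₄(s) ⇌ 3 Ag⁺(aq) + PO₄³⁻(aq)
Ksp = [Ag⁺]^3[PO₄³⁻] = [PO₄³⁻](7.6×10⁻²)^3
[PO₄³⁻] = 3.0×10⁻¹⁸ / (7.6×10⁻²)^3 = 6.8×10⁻¹⁵
[PO₄³⁻] = 6.8×10⁻¹⁵ mol/L

6.8×10⁻¹⁵ M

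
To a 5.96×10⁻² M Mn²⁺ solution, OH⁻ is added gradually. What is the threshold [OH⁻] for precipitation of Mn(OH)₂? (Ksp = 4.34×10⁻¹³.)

The threshold for precipitation is Q = Ksp.
Mn(OH)₂(s) ⇌ Mn²⁺(aq) + 2 OH⁻(aq)
Ksp = [Mn²⁺][OH⁻]^2 = [OH⁻]^2(5.96×10⁻²)
[OH⁻]^2 = 4.34×10⁻¹³ / (5.96×10⁻²) = 7.28×10⁻¹²
[OH⁻] = 2.70×10⁻⁶ M

2.70×10⁻⁶ M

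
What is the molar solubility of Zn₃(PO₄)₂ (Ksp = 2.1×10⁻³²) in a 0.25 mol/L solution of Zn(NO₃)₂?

5.8×10⁻¹⁶ M

Zn₃(PO₄)₂(s) ⇌ 3 Zn²⁺(aq) + 2 PO₄³⁻(aq)
Zn²⁺ is already present at 0.25 mol/L. If s mol/L of Zn₃(PO₄)₂ dissolves, [PO₄³⁻] = 2s while [Zn²⁺] ≈ 0.25 mol/L.
Ksp = [Zn²⁺]^3[PO₄³⁻]^2 = (0.25)^3(2s)^2
(2s)^2 = 2.1×10⁻³² / (0.25)^3 = 1.3×10⁻³⁰
s = 5.8×10⁻¹⁶ mol/L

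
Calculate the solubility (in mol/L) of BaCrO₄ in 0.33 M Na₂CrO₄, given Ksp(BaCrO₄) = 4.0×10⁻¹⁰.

BaCrO₄(s) ⇌ Ba²⁺(aq) + CrO₄²⁻(aq)
With CrO₄²⁻ already at 0.33 M and s small, take [CrO₄²⁻] ≈ 0.33 M and [Ba²⁺] = s.
Ksp = [Ba²⁺][CrO₄²⁻] = s(0.33)
s = 4.0×10⁻¹⁰ / (0.33) = 1.2×10⁻⁹
s = 1.2×10⁻⁹ M

1.2×10⁻⁹ M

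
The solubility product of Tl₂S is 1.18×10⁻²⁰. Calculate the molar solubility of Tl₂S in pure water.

1.43×10⁻⁷ M

Tl₂S(s) ⇌ 2 Tl⁺(aq) + S²⁻(aq)
Call the molar solubility s, so that [Tl⁺] = 2s and [S²⁻] = s.
Ksp = [Tl⁺]^2[S²⁻] = (2s)^2 · s = 4s^3
4s^3 = 1.18×10⁻²⁰  ⇒  s^3 = 2.95×10⁻²¹
s = (2.95×10⁻²¹)^(1/3) = 1.43×10⁻⁷ mol L⁻¹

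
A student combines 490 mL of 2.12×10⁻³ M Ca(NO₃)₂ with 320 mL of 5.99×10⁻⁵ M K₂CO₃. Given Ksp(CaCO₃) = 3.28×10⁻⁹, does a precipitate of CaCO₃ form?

Yes

After mixing, V = 490 mL + 320 mL = 810 mL.
[Ca²⁺] = (2.12×10⁻³)(490)/810 = 1.28×10⁻³ M
[CO₃²⁻] = (5.99×10⁻⁵)(320)/810 = 2.37×10⁻⁵ M
Q = [Ca²⁺][CO₃²⁻] = 3.03×10⁻⁸
Since Q (3.03×10⁻⁸) exceeds Ksp (3.28×10⁻⁹), CaCO₃ will precipitate.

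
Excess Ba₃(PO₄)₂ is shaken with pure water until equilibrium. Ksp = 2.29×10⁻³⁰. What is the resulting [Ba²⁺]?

1.39×10⁻⁶ M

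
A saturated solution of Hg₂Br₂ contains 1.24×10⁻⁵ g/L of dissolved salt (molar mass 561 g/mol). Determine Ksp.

Convert to molarity: s = 1.24×10⁻⁵ / 561 = 2.2103×10⁻⁸ mol/L
Hg₂Br₂(s) ⇌ Hg₂²⁺(aq) + 2 Br⁻(aq)
Let s be the molar solubility. Then [Hg₂²⁺] = s and [Br⁻] = 2s.
Ksp = [Hg₂²⁺][Br⁻]^2 = s · (2s)^2 = 4s^3
Ksp = 4 × (2.2103×10⁻⁸)^3 = 4.32×10⁻²³

Ksp = 4.32×10⁻²³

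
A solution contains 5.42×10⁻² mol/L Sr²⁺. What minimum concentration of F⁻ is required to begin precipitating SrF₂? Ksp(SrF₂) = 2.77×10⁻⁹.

Precipitation of each salt begins when its ion product equals Ksp.
SrF₂(s) ⇌ Sr²⁺(aq) + 2 F⁻(aq)
Ksp = [Sr²⁺][F⁻]^2 = [F⁻]^2(5.42×10⁻²)
[F⁻]^2 = 2.77×10⁻⁹ / (5.42×10⁻²) = 5.11×10⁻⁸
[F⁻] = 2.26×10⁻⁴ mol/L

2.26×10⁻⁴ M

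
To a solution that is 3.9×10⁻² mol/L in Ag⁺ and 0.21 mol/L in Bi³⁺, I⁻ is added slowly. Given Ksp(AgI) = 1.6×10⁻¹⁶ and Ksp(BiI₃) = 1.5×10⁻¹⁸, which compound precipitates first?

Precipitation of each salt begins when its ion product equals Ksp.
For AgI: [I⁻] = (Ksp/[Ag⁺]) = 4.1×10⁻¹⁵ mol/L
For BiI₃: [I⁻] = (Ksp/[Bi³⁺])^(1/3) = 1.9×10⁻⁶ mol/L
Since AgI needs less I⁻ to reach saturation, it precipitates first.

AgI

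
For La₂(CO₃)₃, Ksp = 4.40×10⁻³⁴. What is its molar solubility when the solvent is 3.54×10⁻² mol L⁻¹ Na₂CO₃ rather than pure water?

1.57×10⁻¹⁵ M

La₂(CO₃)₃(s) ⇌ 2 La³⁺(aq) + 3 CO₃²⁻(aq)
CO₃²⁻ is already present at 3.54×10⁻² mol L⁻¹. If s mol/L of La₂(CO₃)₃ dissolves, [La³⁺] = 2s while [CO₃²⁻] ≈ 3.54×10⁻² mol L⁻¹.
Ksp = [La³⁺]^2[CO₃²⁻]^3 = (2s)^2(3.54×10⁻²)^3
(2s)^2 = 4.40×10⁻³⁴ / (3.54×10⁻²)^3 = 9.92×10⁻³⁰
s = 1.57×10⁻¹⁵ mol L⁻¹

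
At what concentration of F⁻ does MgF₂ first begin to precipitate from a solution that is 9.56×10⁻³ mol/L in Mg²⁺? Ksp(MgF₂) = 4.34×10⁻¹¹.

A salt starts to precipitate once the ion product Q reaches its Ksp.
MgF₂(s) ⇌ Mg²⁺(aq) + 2 F⁻(aq)
Ksp = [Mg²⁺][F⁻]^2 = [F⁻]^2(9.56×10⁻³)
[F⁻]^2 = 4.34×10⁻¹¹ / (9.56×10⁻³) = 4.54×10⁻⁹
[F⁻] = 6.74×10⁻⁵ mol/L

6.74×10⁻⁵ M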